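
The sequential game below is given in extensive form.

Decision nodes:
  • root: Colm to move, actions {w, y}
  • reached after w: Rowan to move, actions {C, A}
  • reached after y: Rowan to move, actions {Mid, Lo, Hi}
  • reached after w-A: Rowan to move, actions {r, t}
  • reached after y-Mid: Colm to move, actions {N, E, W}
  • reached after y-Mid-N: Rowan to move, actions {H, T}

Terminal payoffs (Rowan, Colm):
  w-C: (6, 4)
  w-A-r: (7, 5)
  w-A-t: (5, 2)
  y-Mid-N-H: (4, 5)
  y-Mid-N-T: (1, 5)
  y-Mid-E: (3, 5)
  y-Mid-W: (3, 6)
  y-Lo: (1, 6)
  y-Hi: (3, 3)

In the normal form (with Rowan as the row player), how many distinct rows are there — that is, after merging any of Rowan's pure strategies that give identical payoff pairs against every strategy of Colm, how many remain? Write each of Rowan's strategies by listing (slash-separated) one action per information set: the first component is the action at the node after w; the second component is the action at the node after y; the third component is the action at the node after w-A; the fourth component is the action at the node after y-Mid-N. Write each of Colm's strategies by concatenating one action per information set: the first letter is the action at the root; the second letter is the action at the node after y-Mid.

12

Rowan has 24 pure strategies: C/Mid/r/H, C/Mid/r/T, C/Mid/t/H, C/Mid/t/T, C/Lo/r/H, C/Lo/r/T, C/Lo/t/H, C/Lo/t/T, C/Hi/r/H, C/Hi/r/T, C/Hi/t/H, C/Hi/t/T, A/Mid/r/H, A/Mid/r/T, A/Mid/t/H, A/Mid/t/T, A/Lo/r/H, A/Lo/r/T, A/Lo/t/H, A/Lo/t/T, A/Hi/r/H, A/Hi/r/T, A/Hi/t/H, A/Hi/t/T. Columns: wN, wE, wW, yN, yE, yW.
{C/Mid/r/H, C/Mid/t/H} → row (6,4) (6,4) (6,4) (4,5) (3,5) (3,6)
{C/Mid/r/T, C/Mid/t/T} → row (6,4) (6,4) (6,4) (1,5) (3,5) (3,6)
{C/Lo/r/H, C/Lo/r/T, C/Lo/t/H, C/Lo/t/T} → row (6,4) (6,4) (6,4) (1,6) (1,6) (1,6)
{C/Hi/r/H, C/Hi/r/T, C/Hi/t/H, C/Hi/t/T} → row (6,4) (6,4) (6,4) (3,3) (3,3) (3,3)
{A/Mid/r/H} → row (7,5) (7,5) (7,5) (4,5) (3,5) (3,6)
{A/Mid/r/T} → row (7,5) (7,5) (7,5) (1,5) (3,5) (3,6)
{A/Mid/t/H} → row (5,2) (5,2) (5,2) (4,5) (3,5) (3,6)
{A/Mid/t/T} → row (5,2) (5,2) (5,2) (1,5) (3,5) (3,6)
{A/Lo/r/H, A/Lo/r/T} → row (7,5) (7,5) (7,5) (1,6) (1,6) (1,6)
{A/Lo/t/H, A/Lo/t/T} → row (5,2) (5,2) (5,2) (1,6) (1,6) (1,6)
{A/Hi/r/H, A/Hi/r/T} → row (7,5) (7,5) (7,5) (3,3) (3,3) (3,3)
{A/Hi/t/H, A/Hi/t/T} → row (5,2) (5,2) (5,2) (3,3) (3,3) (3,3)
That's 12 distinct rows out of 24 strategies.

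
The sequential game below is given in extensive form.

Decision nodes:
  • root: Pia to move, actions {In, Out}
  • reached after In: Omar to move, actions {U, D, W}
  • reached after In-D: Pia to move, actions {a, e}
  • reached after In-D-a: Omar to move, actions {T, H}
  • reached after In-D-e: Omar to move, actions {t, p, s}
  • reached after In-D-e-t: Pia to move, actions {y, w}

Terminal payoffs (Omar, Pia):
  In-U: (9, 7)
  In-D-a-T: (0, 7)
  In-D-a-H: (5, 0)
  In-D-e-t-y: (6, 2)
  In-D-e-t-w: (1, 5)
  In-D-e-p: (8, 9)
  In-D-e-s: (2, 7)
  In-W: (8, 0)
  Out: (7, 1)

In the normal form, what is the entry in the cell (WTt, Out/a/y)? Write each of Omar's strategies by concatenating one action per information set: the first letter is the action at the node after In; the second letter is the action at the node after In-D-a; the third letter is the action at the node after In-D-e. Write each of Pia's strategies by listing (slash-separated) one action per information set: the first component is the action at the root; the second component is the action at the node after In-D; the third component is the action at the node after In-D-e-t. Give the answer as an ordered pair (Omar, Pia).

Trace the play path from the root:
  Pia plays Out
→ terminal payoff (7, 1).
(Omar's choice at the node after In is never reached on this path, so it doesn't affect the outcome.)

(7, 1)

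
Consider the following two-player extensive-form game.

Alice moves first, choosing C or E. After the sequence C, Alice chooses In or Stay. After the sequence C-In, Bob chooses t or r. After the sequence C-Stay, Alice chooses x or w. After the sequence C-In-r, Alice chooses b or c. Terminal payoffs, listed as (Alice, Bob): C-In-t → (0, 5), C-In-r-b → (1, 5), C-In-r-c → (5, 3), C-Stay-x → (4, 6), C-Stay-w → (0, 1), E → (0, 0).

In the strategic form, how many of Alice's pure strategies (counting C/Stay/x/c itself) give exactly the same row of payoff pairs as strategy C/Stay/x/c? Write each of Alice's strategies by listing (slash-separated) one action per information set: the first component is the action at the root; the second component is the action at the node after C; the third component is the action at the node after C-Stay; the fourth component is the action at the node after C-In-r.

2

Row for C/Stay/x/c (columns t, r): (4,6) (4,6).
Under C/Stay/x/c, Alice's choice at the node after C-In-r can never be reached regardless of what Bob does, so varying those choices leaves every outcome unchanged.
Holding the reachable choices fixed and varying the unreachable one freely already gives 2 equivalent strategies.
No other strategy reproduces this row, so those 2 are the full class: C/Stay/x/b, C/Stay/x/c.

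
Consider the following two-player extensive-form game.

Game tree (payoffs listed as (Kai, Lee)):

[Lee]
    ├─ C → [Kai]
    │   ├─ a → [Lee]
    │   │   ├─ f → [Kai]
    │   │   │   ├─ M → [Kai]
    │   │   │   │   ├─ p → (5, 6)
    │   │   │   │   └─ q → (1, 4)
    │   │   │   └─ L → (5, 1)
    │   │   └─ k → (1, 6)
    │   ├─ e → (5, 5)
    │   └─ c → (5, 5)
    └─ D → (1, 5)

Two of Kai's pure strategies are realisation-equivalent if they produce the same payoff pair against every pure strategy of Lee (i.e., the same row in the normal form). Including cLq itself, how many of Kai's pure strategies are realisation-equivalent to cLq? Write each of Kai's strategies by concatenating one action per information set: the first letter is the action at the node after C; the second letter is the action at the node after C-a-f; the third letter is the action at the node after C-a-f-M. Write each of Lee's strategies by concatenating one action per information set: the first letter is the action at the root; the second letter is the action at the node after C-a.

Row for cLq (columns Cf, Ck, Df, Dk): (5,5) (5,5) (1,5) (1,5).
Under cLq, Kai's choice at the node after C-a-f and at the node after C-a-f-M can never be reached regardless of what Lee does, so varying those choices leaves every outcome unchanged.
Holding the reachable choices fixed and varying the unreachable ones freely already gives 2 × 2 = 4 equivalent strategies.
Checking the remaining rows, eMp, eMq, eLp, eLq also happen to give the same payoffs in every column, bringing the total to 8: eMp, eMq, eLp, eLq, cMp, cMq, cLp, cLq.

8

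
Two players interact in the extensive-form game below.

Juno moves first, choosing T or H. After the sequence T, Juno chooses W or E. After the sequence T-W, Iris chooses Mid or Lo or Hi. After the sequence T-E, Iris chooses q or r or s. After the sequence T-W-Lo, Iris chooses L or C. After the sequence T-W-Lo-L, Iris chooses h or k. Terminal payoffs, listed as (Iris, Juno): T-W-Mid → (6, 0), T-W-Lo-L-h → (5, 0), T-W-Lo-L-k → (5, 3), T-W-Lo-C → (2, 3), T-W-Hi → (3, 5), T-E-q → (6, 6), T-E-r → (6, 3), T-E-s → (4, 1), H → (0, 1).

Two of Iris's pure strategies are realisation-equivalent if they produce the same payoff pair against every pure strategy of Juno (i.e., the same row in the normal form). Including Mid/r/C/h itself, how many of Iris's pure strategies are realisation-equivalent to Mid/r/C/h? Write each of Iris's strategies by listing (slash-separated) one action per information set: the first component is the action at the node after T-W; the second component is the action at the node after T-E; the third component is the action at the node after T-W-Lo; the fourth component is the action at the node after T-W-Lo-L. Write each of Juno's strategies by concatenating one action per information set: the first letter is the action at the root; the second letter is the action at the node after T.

Row for Mid/r/C/h (columns TW, TE, HW, HE): (6,0) (6,3) (0,1) (0,1).
Under Mid/r/C/h, Iris's choice at the node after T-W-Lo and at the node after T-W-Lo-L can never be reached regardless of what Juno does, so varying those choices leaves every outcome unchanged.
Holding the reachable choices fixed and varying the unreachable ones freely already gives 2 × 2 = 4 equivalent strategies.
No other strategy reproduces this row, so those 4 are the full class: Mid/r/L/h, Mid/r/L/k, Mid/r/C/h, Mid/r/C/k.

4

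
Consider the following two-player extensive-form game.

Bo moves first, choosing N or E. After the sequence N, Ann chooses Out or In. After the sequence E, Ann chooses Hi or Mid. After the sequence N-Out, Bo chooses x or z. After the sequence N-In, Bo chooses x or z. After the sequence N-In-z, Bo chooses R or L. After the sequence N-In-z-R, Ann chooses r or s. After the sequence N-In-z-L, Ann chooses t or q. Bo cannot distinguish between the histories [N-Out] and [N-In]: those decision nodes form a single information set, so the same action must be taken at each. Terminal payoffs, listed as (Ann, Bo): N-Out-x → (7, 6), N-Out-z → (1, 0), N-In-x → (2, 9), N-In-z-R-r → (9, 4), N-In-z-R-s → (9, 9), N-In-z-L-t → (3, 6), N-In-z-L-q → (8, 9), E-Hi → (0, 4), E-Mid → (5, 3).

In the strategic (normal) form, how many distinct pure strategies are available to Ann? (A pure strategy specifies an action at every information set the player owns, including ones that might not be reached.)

Ann owns the node after N with actions {Out, In} — two choices.
Ann owns the node after E with actions {Hi, Mid} — two choices.
Ann owns the node after N-In-z-R with actions {r, s} — two choices.
Ann owns the node after N-In-z-L with actions {t, q} — two choices.
A pure strategy fixes one action at each information set independently, so the count is the product 2 × 2 × 2 × 2 = 16.

16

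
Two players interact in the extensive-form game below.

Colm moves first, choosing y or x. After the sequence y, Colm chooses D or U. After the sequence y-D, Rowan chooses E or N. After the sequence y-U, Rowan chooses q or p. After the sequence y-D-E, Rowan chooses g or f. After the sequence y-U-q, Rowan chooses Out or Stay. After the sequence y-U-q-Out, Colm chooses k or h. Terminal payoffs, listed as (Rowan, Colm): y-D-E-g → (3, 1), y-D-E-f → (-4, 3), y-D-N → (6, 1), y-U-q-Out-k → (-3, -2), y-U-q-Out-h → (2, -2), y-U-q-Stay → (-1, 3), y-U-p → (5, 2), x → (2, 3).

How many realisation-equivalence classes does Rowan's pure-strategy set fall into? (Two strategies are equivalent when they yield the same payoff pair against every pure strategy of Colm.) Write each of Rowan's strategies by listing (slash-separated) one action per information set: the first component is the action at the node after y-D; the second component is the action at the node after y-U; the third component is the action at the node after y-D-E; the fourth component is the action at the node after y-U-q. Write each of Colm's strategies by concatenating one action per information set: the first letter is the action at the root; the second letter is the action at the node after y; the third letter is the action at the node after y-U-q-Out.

Rowan has 16 pure strategies: E/q/g/Out, E/q/g/Stay, E/q/f/Out, E/q/f/Stay, E/p/g/Out, E/p/g/Stay, E/p/f/Out, E/p/f/Stay, N/q/g/Out, N/q/g/Stay, N/q/f/Out, N/q/f/Stay, N/p/g/Out, N/p/g/Stay, N/p/f/Out, N/p/f/Stay. Columns: yDk, yDh, yUk, yUh, xDk, xDh, xUk, xUh.
{E/q/g/Out} → row (3,1) (3,1) (-3,-2) (2,-2) (2,3) (2,3) (2,3) (2,3)
{E/q/g/Stay} → row (3,1) (3,1) (-1,3) (-1,3) (2,3) (2,3) (2,3) (2,3)
{E/q/f/Out} → row (-4,3) (-4,3) (-3,-2) (2,-2) (2,3) (2,3) (2,3) (2,3)
{E/q/f/Stay} → row (-4,3) (-4,3) (-1,3) (-1,3) (2,3) (2,3) (2,3) (2,3)
{E/p/g/Out, E/p/g/Stay} → row (3,1) (3,1) (5,2) (5,2) (2,3) (2,3) (2,3) (2,3)
{E/p/f/Out, E/p/f/Stay} → row (-4,3) (-4,3) (5,2) (5,2) (2,3) (2,3) (2,3) (2,3)
{N/q/g/Out, N/q/f/Out} → row (6,1) (6,1) (-3,-2) (2,-2) (2,3) (2,3) (2,3) (2,3)
{N/q/g/Stay, N/q/f/Stay} → row (6,1) (6,1) (-1,3) (-1,3) (2,3) (2,3) (2,3) (2,3)
{N/p/g/Out, N/p/g/Stay, N/p/f/Out, N/p/f/Stay} → row (6,1) (6,1) (5,2) (5,2) (2,3) (2,3) (2,3) (2,3)
That's 9 distinct rows out of 16 strategies.

9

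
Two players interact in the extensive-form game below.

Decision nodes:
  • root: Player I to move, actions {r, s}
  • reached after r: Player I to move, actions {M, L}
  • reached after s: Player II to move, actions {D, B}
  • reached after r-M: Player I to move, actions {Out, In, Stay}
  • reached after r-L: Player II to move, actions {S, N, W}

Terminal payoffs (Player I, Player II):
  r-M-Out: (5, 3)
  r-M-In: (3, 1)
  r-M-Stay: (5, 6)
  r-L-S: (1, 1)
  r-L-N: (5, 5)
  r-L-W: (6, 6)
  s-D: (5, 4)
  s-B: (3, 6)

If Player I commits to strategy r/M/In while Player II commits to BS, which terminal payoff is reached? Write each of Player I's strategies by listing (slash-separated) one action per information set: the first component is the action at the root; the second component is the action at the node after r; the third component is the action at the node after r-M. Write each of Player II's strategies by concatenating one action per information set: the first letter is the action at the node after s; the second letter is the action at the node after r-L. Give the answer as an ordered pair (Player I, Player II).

Trace the play path from the root:
  Player I plays r
  Player I plays M at [r]
  Player I plays In at [r-M]
→ terminal payoff (3, 1).
(Player II's choice at the node after s is never reached on this path, so it doesn't affect the outcome.)

(3, 1)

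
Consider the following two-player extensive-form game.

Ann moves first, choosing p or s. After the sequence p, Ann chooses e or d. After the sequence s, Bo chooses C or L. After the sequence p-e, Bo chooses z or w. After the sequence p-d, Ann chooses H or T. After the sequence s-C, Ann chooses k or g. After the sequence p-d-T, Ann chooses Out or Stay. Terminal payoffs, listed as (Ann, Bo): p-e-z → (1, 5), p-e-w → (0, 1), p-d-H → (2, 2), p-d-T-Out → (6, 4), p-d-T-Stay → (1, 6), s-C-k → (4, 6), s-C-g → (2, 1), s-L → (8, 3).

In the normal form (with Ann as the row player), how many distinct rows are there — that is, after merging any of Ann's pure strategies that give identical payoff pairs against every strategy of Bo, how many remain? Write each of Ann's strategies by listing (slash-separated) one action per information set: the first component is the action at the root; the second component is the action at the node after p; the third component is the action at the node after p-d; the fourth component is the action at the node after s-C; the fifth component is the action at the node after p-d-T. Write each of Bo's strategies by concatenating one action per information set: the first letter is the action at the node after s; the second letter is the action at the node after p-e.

6

Ann has 32 pure strategies: p/e/H/k/Out, p/e/H/k/Stay, p/e/H/g/Out, p/e/H/g/Stay, p/e/T/k/Out, p/e/T/k/Stay, p/e/T/g/Out, p/e/T/g/Stay, p/d/H/k/Out, p/d/H/k/Stay, p/d/H/g/Out, p/d/H/g/Stay, p/d/T/k/Out, p/d/T/k/Stay, p/d/T/g/Out, p/d/T/g/Stay, s/e/H/k/Out, s/e/H/k/Stay, s/e/H/g/Out, s/e/H/g/Stay, s/e/T/k/Out, s/e/T/k/Stay, s/e/T/g/Out, s/e/T/g/Stay, s/d/H/k/Out, s/d/H/k/Stay, s/d/H/g/Out, s/d/H/g/Stay, s/d/T/k/Out, s/d/T/k/Stay, s/d/T/g/Out, s/d/T/g/Stay. Columns: Cz, Cw, Lz, Lw.
{p/e/H/k/Out, p/e/H/k/Stay, p/e/H/g/Out, p/e/H/g/Stay, p/e/T/k/Out, p/e/T/k/Stay, p/e/T/g/Out, p/e/T/g/Stay} → row (1,5) (0,1) (1,5) (0,1)
{p/d/H/k/Out, p/d/H/k/Stay, p/d/H/g/Out, p/d/H/g/Stay} → row (2,2) (2,2) (2,2) (2,2)
{p/d/T/k/Out, p/d/T/g/Out} → row (6,4) (6,4) (6,4) (6,4)
{p/d/T/k/Stay, p/d/T/g/Stay} → row (1,6) (1,6) (1,6) (1,6)
{s/e/H/k/Out, s/e/H/k/Stay, s/e/T/k/Out, s/e/T/k/Stay, s/d/H/k/Out, s/d/H/k/Stay, s/d/T/k/Out, s/d/T/k/Stay} → row (4,6) (4,6) (8,3) (8,3)
{s/e/H/g/Out, s/e/H/g/Stay, s/e/T/g/Out, s/e/T/g/Stay, s/d/H/g/Out, s/d/H/g/Stay, s/d/T/g/Out, s/d/T/g/Stay} → row (2,1) (2,1) (8,3) (8,3)
That's 6 distinct rows out of 32 strategies.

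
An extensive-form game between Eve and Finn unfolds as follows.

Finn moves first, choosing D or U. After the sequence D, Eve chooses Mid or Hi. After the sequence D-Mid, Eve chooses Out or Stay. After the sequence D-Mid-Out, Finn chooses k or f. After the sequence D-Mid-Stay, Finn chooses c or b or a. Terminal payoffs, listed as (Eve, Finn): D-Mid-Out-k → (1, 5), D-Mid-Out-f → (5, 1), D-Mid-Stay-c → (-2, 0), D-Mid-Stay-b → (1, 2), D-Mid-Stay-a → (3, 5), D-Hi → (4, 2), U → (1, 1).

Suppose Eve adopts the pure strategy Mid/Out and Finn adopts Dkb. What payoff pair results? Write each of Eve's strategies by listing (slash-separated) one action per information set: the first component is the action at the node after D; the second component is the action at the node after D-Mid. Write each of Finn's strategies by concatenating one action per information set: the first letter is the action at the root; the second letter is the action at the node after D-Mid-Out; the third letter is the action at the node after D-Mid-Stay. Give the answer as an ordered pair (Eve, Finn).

(1, 5)

Trace the play path from the root:
  Finn plays D
  Eve plays Mid at [D]
  Eve plays Out at [D-Mid]
  Finn plays k at [D-Mid-Out]
→ terminal payoff (1, 5).
(Finn's choice at the node after D-Mid-Stay is never reached on this path, so it doesn't affect the outcome.)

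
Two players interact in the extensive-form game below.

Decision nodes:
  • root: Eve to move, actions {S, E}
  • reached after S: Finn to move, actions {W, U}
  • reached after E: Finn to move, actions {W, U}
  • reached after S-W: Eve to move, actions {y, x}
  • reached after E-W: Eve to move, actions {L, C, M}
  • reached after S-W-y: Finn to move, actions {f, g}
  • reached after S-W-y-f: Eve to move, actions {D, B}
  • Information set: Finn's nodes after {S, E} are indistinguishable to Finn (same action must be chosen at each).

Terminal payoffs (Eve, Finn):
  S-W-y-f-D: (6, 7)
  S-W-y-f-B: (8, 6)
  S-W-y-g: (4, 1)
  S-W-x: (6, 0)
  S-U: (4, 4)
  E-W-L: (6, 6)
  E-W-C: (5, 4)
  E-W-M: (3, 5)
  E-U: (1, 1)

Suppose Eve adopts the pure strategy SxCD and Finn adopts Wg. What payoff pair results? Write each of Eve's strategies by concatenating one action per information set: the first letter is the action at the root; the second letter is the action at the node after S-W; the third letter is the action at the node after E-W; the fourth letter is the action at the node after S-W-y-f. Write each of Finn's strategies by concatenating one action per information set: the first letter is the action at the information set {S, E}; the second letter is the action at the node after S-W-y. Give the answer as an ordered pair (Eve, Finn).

Trace the play path from the root:
  Eve plays S
  Finn plays W at [S]
  Eve plays x at [S-W]
→ terminal payoff (6, 0).
(Eve's choice at the node after E-W is never reached on this path, so it doesn't affect the outcome.)

(6, 0)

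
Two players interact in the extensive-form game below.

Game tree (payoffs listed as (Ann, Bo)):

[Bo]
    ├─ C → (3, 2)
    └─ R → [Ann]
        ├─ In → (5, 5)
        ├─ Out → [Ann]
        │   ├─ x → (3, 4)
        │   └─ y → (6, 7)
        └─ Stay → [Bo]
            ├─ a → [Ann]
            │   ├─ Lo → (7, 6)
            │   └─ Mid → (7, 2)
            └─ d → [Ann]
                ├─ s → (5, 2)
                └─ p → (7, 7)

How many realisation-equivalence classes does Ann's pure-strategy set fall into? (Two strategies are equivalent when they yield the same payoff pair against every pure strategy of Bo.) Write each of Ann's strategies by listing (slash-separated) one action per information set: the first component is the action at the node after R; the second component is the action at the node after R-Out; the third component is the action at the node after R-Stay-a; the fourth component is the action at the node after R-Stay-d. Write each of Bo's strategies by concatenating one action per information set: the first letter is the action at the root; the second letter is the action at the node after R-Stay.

7

Ann has 24 pure strategies: In/x/Lo/s, In/x/Lo/p, In/x/Mid/s, In/x/Mid/p, In/y/Lo/s, In/y/Lo/p, In/y/Mid/s, In/y/Mid/p, Out/x/Lo/s, Out/x/Lo/p, Out/x/Mid/s, Out/x/Mid/p, Out/y/Lo/s, Out/y/Lo/p, Out/y/Mid/s, Out/y/Mid/p, Stay/x/Lo/s, Stay/x/Lo/p, Stay/x/Mid/s, Stay/x/Mid/p, Stay/y/Lo/s, Stay/y/Lo/p, Stay/y/Mid/s, Stay/y/Mid/p. Columns: Ca, Cd, Ra, Rd.
{In/x/Lo/s, In/x/Lo/p, In/x/Mid/s, In/x/Mid/p, In/y/Lo/s, In/y/Lo/p, In/y/Mid/s, In/y/Mid/p} → row (3,2) (3,2) (5,5) (5,5)
{Out/x/Lo/s, Out/x/Lo/p, Out/x/Mid/s, Out/x/Mid/p} → row (3,2) (3,2) (3,4) (3,4)
{Out/y/Lo/s, Out/y/Lo/p, Out/y/Mid/s, Out/y/Mid/p} → row (3,2) (3,2) (6,7) (6,7)
{Stay/x/Lo/s, Stay/y/Lo/s} → row (3,2) (3,2) (7,6) (5,2)
{Stay/x/Lo/p, Stay/y/Lo/p} → row (3,2) (3,2) (7,6) (7,7)
{Stay/x/Mid/s, Stay/y/Mid/s} → row (3,2) (3,2) (7,2) (5,2)
{Stay/x/Mid/p, Stay/y/Mid/p} → row (3,2) (3,2) (7,2) (7,7)
That's 7 distinct rows out of 24 strategies.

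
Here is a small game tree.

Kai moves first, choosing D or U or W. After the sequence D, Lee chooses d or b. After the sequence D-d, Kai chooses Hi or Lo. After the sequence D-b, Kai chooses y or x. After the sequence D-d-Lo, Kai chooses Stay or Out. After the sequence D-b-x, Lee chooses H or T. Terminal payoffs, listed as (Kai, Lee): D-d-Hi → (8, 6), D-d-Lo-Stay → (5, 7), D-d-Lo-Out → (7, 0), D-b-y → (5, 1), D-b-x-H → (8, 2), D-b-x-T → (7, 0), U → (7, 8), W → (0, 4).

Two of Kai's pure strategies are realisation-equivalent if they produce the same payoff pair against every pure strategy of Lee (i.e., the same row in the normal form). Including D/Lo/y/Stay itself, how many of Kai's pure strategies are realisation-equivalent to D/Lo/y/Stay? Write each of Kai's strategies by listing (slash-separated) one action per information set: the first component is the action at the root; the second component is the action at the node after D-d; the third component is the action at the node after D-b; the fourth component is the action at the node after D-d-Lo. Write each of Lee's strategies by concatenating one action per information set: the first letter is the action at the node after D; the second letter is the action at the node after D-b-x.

Row for D/Lo/y/Stay (columns dH, dT, bH, bT): (5,7) (5,7) (5,1) (5,1).
Every one of Kai's information sets is on the play path for some reply by Lee when Kai follows D/Lo/y/Stay.
Changing the action at any of them therefore changes at least one column, so only D/Lo/y/Stay itself gives this row.

1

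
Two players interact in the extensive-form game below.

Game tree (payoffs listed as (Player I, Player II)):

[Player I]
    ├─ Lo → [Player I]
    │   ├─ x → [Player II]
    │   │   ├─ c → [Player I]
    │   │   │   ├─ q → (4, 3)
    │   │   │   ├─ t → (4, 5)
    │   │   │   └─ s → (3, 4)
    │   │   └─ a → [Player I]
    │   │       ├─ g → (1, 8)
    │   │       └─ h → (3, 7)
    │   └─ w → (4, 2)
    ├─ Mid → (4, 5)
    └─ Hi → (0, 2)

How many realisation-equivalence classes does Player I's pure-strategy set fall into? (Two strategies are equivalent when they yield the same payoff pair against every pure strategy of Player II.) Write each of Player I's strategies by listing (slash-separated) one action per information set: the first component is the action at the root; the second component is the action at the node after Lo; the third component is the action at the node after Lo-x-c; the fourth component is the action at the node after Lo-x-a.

9

Player I has 36 pure strategies: Lo/x/q/g, Lo/x/q/h, Lo/x/t/g, Lo/x/t/h, Lo/x/s/g, Lo/x/s/h, Lo/w/q/g, Lo/w/q/h, Lo/w/t/g, Lo/w/t/h, Lo/w/s/g, Lo/w/s/h, Mid/x/q/g, Mid/x/q/h, Mid/x/t/g, Mid/x/t/h, Mid/x/s/g, Mid/x/s/h, Mid/w/q/g, Mid/w/q/h, Mid/w/t/g, Mid/w/t/h, Mid/w/s/g, Mid/w/s/h, Hi/x/q/g, Hi/x/q/h, Hi/x/t/g, Hi/x/t/h, Hi/x/s/g, Hi/x/s/h, Hi/w/q/g, Hi/w/q/h, Hi/w/t/g, Hi/w/t/h, Hi/w/s/g, Hi/w/s/h. Columns: c, a.
{Lo/x/q/g} → row (4,3) (1,8)
{Lo/x/q/h} → row (4,3) (3,7)
{Lo/x/t/g} → row (4,5) (1,8)
{Lo/x/t/h} → row (4,5) (3,7)
{Lo/x/s/g} → row (3,4) (1,8)
{Lo/x/s/h} → row (3,4) (3,7)
{Lo/w/q/g, Lo/w/q/h, Lo/w/t/g, Lo/w/t/h, Lo/w/s/g, Lo/w/s/h} → row (4,2) (4,2)
{Mid/x/q/g, Mid/x/q/h, Mid/x/t/g, Mid/x/t/h, Mid/x/s/g, Mid/x/s/h, Mid/w/q/g, Mid/w/q/h, Mid/w/t/g, Mid/w/t/h, Mid/w/s/g, Mid/w/s/h} → row (4,5) (4,5)
{Hi/x/q/g, Hi/x/q/h, Hi/x/t/g, Hi/x/t/h, Hi/x/s/g, Hi/x/s/h, Hi/w/q/g, Hi/w/q/h, Hi/w/t/g, Hi/w/t/h, Hi/w/s/g, Hi/w/s/h} → row (0,2) (0,2)
That's 9 distinct rows out of 36 strategies.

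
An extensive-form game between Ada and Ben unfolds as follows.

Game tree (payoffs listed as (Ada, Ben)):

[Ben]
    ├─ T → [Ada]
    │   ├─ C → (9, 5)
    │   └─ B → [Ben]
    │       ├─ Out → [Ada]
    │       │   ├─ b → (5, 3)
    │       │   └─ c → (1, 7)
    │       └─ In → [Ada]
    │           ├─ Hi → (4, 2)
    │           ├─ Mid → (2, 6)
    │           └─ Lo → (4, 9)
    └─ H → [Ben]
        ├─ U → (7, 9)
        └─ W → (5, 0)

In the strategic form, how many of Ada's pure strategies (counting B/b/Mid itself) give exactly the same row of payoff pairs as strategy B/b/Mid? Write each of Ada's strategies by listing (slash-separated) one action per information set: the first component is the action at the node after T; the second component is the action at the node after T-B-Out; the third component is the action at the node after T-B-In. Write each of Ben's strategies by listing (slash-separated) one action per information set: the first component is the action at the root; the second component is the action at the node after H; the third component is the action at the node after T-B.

Row for B/b/Mid (columns T/U/Out, T/U/In, T/W/Out, T/W/In, H/U/Out, H/U/In, H/W/Out, H/W/In): (5,3) (2,6) (5,3) (2,6) (7,9) (7,9) (5,0) (5,0).
Every one of Ada's information sets is on the play path for some reply by Ben when Ada follows B/b/Mid.
Changing the action at any of them therefore changes at least one column, so only B/b/Mid itself gives this row.

1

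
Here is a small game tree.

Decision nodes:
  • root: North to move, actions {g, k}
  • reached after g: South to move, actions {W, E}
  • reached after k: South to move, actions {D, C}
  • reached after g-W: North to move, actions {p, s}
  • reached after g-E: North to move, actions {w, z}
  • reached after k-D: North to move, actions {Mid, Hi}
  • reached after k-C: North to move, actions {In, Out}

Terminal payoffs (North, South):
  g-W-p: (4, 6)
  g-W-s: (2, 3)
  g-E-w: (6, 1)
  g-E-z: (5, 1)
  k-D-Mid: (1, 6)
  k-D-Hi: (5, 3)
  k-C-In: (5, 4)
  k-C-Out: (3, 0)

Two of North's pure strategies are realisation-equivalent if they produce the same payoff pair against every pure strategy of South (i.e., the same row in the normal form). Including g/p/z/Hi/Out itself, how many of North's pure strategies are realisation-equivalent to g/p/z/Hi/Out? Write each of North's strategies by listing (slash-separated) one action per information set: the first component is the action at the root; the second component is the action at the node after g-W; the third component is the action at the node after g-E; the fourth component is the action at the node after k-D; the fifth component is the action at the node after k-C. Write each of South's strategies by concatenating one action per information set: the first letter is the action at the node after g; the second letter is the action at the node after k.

4

Row for g/p/z/Hi/Out (columns WD, WC, ED, EC): (4,6) (4,6) (5,1) (5,1).
Under g/p/z/Hi/Out, North's choice at the node after k-D and at the node after k-C can never be reached regardless of what South does, so varying those choices leaves every outcome unchanged.
Holding the reachable choices fixed and varying the unreachable ones freely already gives 2 × 2 = 4 equivalent strategies.
No other strategy reproduces this row, so those 4 are the full class: g/p/z/Mid/In, g/p/z/Mid/Out, g/p/z/Hi/In, g/p/z/Hi/Out.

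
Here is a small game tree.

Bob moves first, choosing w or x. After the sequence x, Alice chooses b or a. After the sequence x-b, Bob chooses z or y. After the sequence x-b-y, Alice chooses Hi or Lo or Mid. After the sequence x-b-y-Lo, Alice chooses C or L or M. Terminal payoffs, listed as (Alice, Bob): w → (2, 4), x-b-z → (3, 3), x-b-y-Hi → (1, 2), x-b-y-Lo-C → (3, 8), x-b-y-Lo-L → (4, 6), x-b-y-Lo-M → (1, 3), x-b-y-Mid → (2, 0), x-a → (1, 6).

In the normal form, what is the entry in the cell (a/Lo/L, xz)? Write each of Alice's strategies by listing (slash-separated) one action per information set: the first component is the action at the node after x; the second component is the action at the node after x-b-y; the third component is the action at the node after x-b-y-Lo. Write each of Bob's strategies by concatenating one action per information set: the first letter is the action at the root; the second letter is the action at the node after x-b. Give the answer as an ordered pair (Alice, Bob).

(1, 6)

Trace the play path from the root:
  Bob plays x
  Alice plays a at [x]
→ terminal payoff (1, 6).
(Alice's choice at the node after x-b-y is never reached on this path, so it doesn't affect the outcome.)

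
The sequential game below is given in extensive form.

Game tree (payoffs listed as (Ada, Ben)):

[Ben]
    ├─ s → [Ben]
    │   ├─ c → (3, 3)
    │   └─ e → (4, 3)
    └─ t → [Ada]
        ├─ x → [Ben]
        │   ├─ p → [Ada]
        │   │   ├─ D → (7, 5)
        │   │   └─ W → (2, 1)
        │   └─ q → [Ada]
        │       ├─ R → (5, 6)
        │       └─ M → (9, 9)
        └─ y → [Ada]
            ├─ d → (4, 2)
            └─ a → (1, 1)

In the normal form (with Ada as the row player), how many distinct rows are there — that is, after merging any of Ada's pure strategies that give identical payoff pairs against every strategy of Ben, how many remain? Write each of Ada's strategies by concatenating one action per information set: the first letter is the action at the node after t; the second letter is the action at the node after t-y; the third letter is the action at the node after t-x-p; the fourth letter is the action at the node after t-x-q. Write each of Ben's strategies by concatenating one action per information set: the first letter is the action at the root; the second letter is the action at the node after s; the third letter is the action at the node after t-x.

Ada has 16 pure strategies: xdDR, xdDM, xdWR, xdWM, xaDR, xaDM, xaWR, xaWM, ydDR, ydDM, ydWR, ydWM, yaDR, yaDM, yaWR, yaWM. Columns: scp, scq, sep, seq, tcp, tcq, tep, teq.
{xdDR, xaDR} → row (3,3) (3,3) (4,3) (4,3) (7,5) (5,6) (7,5) (5,6)
{xdDM, xaDM} → row (3,3) (3,3) (4,3) (4,3) (7,5) (9,9) (7,5) (9,9)
{xdWR, xaWR} → row (3,3) (3,3) (4,3) (4,3) (2,1) (5,6) (2,1) (5,6)
{xdWM, xaWM} → row (3,3) (3,3) (4,3) (4,3) (2,1) (9,9) (2,1) (9,9)
{ydDR, ydDM, ydWR, ydWM} → row (3,3) (3,3) (4,3) (4,3) (4,2) (4,2) (4,2) (4,2)
{yaDR, yaDM, yaWR, yaWM} → row (3,3) (3,3) (4,3) (4,3) (1,1) (1,1) (1,1) (1,1)
That's 6 distinct rows out of 16 strategies.

6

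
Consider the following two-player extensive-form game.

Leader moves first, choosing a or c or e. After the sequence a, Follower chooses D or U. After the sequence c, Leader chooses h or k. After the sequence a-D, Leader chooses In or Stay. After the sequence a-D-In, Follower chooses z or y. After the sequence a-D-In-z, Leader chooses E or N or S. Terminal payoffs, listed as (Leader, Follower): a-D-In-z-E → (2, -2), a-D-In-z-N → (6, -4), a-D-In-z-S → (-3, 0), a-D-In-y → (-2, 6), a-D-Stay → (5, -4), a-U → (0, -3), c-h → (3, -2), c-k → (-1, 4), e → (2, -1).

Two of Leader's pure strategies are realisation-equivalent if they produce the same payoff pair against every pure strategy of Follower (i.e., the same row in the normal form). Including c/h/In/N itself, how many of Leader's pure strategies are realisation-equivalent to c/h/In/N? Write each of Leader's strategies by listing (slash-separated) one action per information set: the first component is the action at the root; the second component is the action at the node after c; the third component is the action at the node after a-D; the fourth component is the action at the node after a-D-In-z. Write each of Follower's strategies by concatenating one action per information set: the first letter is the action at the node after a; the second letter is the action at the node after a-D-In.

6

Row for c/h/In/N (columns Dz, Dy, Uz, Uy): (3,-2) (3,-2) (3,-2) (3,-2).
Under c/h/In/N, Leader's choice at the node after a-D and at the node after a-D-In-z can never be reached regardless of what Follower does, so varying those choices leaves every outcome unchanged.
Holding the reachable choices fixed and varying the unreachable ones freely already gives 2 × 3 = 6 equivalent strategies.
No other strategy reproduces this row, so those 6 are the full class: c/h/In/E, c/h/In/N, c/h/In/S, c/h/Stay/E, c/h/Stay/N, c/h/Stay/S.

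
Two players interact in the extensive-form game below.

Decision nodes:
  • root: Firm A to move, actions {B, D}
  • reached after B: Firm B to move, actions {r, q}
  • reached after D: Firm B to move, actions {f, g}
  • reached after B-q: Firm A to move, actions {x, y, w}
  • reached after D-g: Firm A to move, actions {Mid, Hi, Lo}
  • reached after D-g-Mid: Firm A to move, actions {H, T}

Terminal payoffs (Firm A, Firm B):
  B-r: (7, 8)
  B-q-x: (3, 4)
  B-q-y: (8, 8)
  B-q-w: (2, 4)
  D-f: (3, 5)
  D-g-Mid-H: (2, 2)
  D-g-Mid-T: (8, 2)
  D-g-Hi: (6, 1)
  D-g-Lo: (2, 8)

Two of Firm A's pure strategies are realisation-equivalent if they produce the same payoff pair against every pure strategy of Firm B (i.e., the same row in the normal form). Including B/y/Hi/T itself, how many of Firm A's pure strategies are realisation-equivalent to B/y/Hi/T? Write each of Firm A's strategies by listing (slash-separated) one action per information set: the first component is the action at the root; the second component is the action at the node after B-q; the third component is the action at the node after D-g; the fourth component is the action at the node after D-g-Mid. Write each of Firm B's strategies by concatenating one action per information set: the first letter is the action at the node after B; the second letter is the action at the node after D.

Row for B/y/Hi/T (columns rf, rg, qf, qg): (7,8) (7,8) (8,8) (8,8).
Under B/y/Hi/T, Firm A's choice at the node after D-g and at the node after D-g-Mid can never be reached regardless of what Firm B does, so varying those choices leaves every outcome unchanged.
Holding the reachable choices fixed and varying the unreachable ones freely already gives 3 × 2 = 6 equivalent strategies.
No other strategy reproduces this row, so those 6 are the full class: B/y/Mid/H, B/y/Mid/T, B/y/Hi/H, B/y/Hi/T, B/y/Lo/H, B/y/Lo/T.

6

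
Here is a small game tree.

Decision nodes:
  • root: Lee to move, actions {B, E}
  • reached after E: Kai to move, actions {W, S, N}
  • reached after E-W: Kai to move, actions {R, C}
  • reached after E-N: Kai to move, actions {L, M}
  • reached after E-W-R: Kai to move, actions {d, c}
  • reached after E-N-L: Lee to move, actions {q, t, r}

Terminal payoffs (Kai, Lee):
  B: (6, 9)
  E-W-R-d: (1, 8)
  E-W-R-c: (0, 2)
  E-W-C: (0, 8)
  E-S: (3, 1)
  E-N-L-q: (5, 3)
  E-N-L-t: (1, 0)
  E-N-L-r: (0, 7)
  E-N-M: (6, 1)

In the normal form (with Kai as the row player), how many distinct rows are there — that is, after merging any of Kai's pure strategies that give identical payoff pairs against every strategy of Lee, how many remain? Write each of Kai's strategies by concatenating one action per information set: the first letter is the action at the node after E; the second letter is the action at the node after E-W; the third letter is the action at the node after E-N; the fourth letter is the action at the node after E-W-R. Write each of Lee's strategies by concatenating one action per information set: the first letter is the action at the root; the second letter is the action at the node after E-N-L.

Kai has 24 pure strategies: WRLd, WRLc, WRMd, WRMc, WCLd, WCLc, WCMd, WCMc, SRLd, SRLc, SRMd, SRMc, SCLd, SCLc, SCMd, SCMc, NRLd, NRLc, NRMd, NRMc, NCLd, NCLc, NCMd, NCMc. Columns: Bq, Bt, Br, Eq, Et, Er.
{WRLd, WRMd} → row (6,9) (6,9) (6,9) (1,8) (1,8) (1,8)
{WRLc, WRMc} → row (6,9) (6,9) (6,9) (0,2) (0,2) (0,2)
{WCLd, WCLc, WCMd, WCMc} → row (6,9) (6,9) (6,9) (0,8) (0,8) (0,8)
{SRLd, SRLc, SRMd, SRMc, SCLd, SCLc, SCMd, SCMc} → row (6,9) (6,9) (6,9) (3,1) (3,1) (3,1)
{NRLd, NRLc, NCLd, NCLc} → row (6,9) (6,9) (6,9) (5,3) (1,0) (0,7)
{NRMd, NRMc, NCMd, NCMc} → row (6,9) (6,9) (6,9) (6,1) (6,1) (6,1)
That's 6 distinct rows out of 24 strategies.

6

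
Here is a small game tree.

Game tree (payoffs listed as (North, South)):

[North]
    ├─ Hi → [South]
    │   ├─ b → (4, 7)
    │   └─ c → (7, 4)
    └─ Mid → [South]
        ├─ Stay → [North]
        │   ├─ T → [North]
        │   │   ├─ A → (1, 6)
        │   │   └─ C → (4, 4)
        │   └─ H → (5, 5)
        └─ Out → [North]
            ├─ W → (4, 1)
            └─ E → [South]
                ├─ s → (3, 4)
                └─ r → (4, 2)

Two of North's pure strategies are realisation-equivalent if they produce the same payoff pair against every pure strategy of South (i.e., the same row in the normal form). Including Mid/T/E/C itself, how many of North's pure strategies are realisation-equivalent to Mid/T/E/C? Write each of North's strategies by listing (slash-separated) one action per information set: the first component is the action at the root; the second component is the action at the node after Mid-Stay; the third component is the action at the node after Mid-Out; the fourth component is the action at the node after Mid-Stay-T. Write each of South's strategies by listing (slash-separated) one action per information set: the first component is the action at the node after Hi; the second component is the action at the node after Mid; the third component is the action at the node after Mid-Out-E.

1

Row for Mid/T/E/C (columns b/Stay/s, b/Stay/r, b/Out/s, b/Out/r, c/Stay/s, c/Stay/r, c/Out/s, c/Out/r): (4,4) (4,4) (3,4) (4,2) (4,4) (4,4) (3,4) (4,2).
Every one of North's information sets is on the play path for some reply by South when North follows Mid/T/E/C.
Changing the action at any of them therefore changes at least one column, so only Mid/T/E/C itself gives this row.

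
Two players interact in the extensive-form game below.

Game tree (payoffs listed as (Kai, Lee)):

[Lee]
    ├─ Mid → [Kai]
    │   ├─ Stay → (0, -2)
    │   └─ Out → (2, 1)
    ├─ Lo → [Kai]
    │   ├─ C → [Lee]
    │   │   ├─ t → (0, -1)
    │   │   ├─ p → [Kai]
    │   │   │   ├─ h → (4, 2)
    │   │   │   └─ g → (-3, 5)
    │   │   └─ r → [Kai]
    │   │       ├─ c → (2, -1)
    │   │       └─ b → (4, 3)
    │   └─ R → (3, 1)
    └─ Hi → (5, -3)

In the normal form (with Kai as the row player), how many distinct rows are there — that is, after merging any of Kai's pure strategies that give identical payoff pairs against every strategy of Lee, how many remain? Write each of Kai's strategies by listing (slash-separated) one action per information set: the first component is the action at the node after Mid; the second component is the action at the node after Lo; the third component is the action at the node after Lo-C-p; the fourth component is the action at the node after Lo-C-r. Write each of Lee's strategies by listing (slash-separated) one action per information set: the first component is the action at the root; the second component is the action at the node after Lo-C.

Kai has 16 pure strategies: Stay/C/h/c, Stay/C/h/b, Stay/C/g/c, Stay/C/g/b, Stay/R/h/c, Stay/R/h/b, Stay/R/g/c, Stay/R/g/b, Out/C/h/c, Out/C/h/b, Out/C/g/c, Out/C/g/b, Out/R/h/c, Out/R/h/b, Out/R/g/c, Out/R/g/b. Columns: Mid/t, Mid/p, Mid/r, Lo/t, Lo/p, Lo/r, Hi/t, Hi/p, Hi/r.
{Stay/C/h/c} → row (0,-2) (0,-2) (0,-2) (0,-1) (4,2) (2,-1) (5,-3) (5,-3) (5,-3)
{Stay/C/h/b} → row (0,-2) (0,-2) (0,-2) (0,-1) (4,2) (4,3) (5,-3) (5,-3) (5,-3)
{Stay/C/g/c} → row (0,-2) (0,-2) (0,-2) (0,-1) (-3,5) (2,-1) (5,-3) (5,-3) (5,-3)
{Stay/C/g/b} → row (0,-2) (0,-2) (0,-2) (0,-1) (-3,5) (4,3) (5,-3) (5,-3) (5,-3)
{Stay/R/h/c, Stay/R/h/b, Stay/R/g/c, Stay/R/g/b} → row (0,-2) (0,-2) (0,-2) (3,1) (3,1) (3,1) (5,-3) (5,-3) (5,-3)
{Out/C/h/c} → row (2,1) (2,1) (2,1) (0,-1) (4,2) (2,-1) (5,-3) (5,-3) (5,-3)
{Out/C/h/b} → row (2,1) (2,1) (2,1) (0,-1) (4,2) (4,3) (5,-3) (5,-3) (5,-3)
{Out/C/g/c} → row (2,1) (2,1) (2,1) (0,-1) (-3,5) (2,-1) (5,-3) (5,-3) (5,-3)
{Out/C/g/b} → row (2,1) (2,1) (2,1) (0,-1) (-3,5) (4,3) (5,-3) (5,-3) (5,-3)
{Out/R/h/c, Out/R/h/b, Out/R/g/c, Out/R/g/b} → row (2,1) (2,1) (2,1) (3,1) (3,1) (3,1) (5,-3) (5,-3) (5,-3)
That's 10 distinct rows out of 16 strategies.

10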